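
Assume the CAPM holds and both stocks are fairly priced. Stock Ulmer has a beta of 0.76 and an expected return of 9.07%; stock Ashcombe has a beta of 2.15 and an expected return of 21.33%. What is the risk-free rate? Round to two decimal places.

2.37%

Both satisfy E(R) = R_f + β·MRP, so the slope of the SML is
MRP = (21.33% − 9.07%) / (2.15 − 0.76) = 12.26% / 1.39 = 8.8201%
R_f = E(R_Ulmer) − β_Ulmer·MRP = 9.07% − 0.76 × 8.8201% = 2.3667%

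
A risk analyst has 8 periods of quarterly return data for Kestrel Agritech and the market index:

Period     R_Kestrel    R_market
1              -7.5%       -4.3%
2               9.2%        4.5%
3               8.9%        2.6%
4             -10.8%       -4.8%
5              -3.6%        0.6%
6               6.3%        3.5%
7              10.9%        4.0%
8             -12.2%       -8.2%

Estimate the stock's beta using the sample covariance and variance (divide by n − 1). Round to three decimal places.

1.907

Mean R_i = (-7.5 + 9.2 + 8.9 − 10.8 − 3.6 + 6.3 + 10.9 − 12.2) / 8 = 0.1500%
Mean R_m = (-4.3 + 4.5 + 2.6 − 4.8 + 0.6 + 3.5 + 4.0 − 8.2) / 8 = -0.2625%
Σ(R_i − R̄_i)(R_m − R̄_m) = 312.4750  ⇒  Cov = 312.4750 / 7 = 44.6393
Σ(R_m − R̄_m)² = 163.8388  ⇒  Var(R_m) = 163.8388 / 7 = 23.4055
β = Cov / Var(R_m) = 44.6393 / 23.4055 = 1.9072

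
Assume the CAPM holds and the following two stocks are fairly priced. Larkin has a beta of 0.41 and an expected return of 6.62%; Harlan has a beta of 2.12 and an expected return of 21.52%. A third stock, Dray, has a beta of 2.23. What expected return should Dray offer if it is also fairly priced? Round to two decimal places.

22.48%

MRP (SML slope) = (21.52% − 6.62%) / (2.12 − 0.41) = 14.90% / 1.71 = 8.7135%
R_f (intercept) = 6.62% − 0.41 × 8.7135% = 3.0475%
E(R_Dray) = R_f + β × MRP = 3.0475% + 2.23 × 8.7135% = 22.48%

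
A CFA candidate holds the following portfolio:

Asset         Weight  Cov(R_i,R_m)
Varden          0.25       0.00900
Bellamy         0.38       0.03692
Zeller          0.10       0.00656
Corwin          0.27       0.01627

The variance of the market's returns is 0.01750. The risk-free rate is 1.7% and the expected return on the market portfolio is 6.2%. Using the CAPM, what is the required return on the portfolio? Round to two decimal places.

7.18%

β_Varden = 0.00900 / 0.01750 = 0.5143
β_Bellamy = 0.03692 / 0.01750 = 2.1097
β_Zeller = 0.00656 / 0.01750 = 0.3749
β_Corwin = 0.01627 / 0.01750 = 0.9297
β_P = Σ w_i β_i = 0.25×0.5143 + 0.38×2.1097 + 0.10×0.3749 + 0.27×0.9297 = 1.2188
MRP = 6.2% − 1.7% = 4.50%
E(R_P) = R_f + β_P × MRP = 1.7% + 1.2188 × 4.5% = 7.18%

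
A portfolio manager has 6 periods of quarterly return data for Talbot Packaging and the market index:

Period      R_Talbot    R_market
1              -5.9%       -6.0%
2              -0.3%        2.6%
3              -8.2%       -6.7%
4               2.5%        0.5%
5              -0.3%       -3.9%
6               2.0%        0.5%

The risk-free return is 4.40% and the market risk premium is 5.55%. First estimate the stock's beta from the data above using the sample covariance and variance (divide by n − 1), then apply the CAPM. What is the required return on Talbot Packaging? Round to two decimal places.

9.63%

Mean R_i = (-5.9 − 0.3 − 8.2 + 2.5 − 0.3 + 2.0) / 6 = -1.7000%
Mean R_m = (-6.0 + 2.6 − 6.7 + 0.5 − 3.9 + 0.5) / 6 = -2.1667%
Σ(R_i − R̄_i)(R_m − R̄_m) = 70.8800  ⇒  Cov = 70.8800 / 5 = 14.1760
Σ(R_m − R̄_m)² = 75.1933  ⇒  Var(R_m) = 75.1933 / 5 = 15.0387
β = Cov / Var(R_m) = 14.1760 / 15.0387 = 0.9426
E(R) = R_f + β × MRP = 4.40% + 0.9426 × 5.55% = 9.63%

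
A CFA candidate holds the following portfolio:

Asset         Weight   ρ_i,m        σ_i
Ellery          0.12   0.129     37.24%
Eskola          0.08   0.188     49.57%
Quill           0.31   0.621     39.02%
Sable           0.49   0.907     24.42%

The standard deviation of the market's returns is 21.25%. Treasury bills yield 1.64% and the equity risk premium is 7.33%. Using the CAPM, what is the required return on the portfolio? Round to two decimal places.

8.43%

β_Ellery = 0.129 × 37.24% / 21.25% = 0.2261
β_Eskola = 0.188 × 49.57% / 21.25% = 0.4385
β_Quill = 0.621 × 39.02% / 21.25% = 1.1403
β_Sable = 0.907 × 24.42% / 21.25% = 1.0423
β_P = Σ w_i β_i = 0.12×0.2261 + 0.08×0.4385 + 0.31×1.1403 + 0.49×1.0423 = 0.9264
E(R_P) = R_f + β_P × MRP = 1.64% + 0.9264 × 7.33% = 8.43%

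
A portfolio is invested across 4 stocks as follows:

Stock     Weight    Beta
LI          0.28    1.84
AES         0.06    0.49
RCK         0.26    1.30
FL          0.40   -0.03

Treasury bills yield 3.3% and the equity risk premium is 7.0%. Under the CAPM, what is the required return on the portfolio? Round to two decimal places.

9.39%

β_P = Σ w_i β_i = 0.28×1.84 + 0.06×0.49 + 0.26×1.30 + 0.40×-0.03 = 0.8706
E(R_P) = R_f + β_P × MRP = 3.3% + 0.8706 × 7.0% = 9.39%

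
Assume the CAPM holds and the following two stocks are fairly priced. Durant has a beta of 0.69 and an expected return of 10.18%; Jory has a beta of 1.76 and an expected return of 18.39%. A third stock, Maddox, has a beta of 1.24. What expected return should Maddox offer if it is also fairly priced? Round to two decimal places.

MRP (SML slope) = (18.39% − 10.18%) / (1.76 − 0.69) = 8.21% / 1.07 = 7.6729%
R_f (intercept) = 10.18% − 0.69 × 7.6729% = 4.8857%
E(R_Maddox) = R_f + β × MRP = 4.8857% + 1.24 × 7.6729% = 14.40%

14.40%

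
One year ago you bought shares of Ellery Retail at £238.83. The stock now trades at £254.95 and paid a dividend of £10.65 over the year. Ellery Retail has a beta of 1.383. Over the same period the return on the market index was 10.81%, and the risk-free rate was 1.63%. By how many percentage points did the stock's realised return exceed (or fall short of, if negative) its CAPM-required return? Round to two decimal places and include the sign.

Realised HPR = (P1 + D1 − P0) / P0 = (254.95 + 10.65 − 238.83) / 238.83 = 26.77 / 238.83 = 11.2088%
MRP = 10.81% − 1.63% = 9.18%
CAPM required = R_f + β·MRP = 1.63% + 1.383 × 9.18% = 14.32594%
α = realised − required = 11.2088% − 14.32594% = -3.12%

-3.12%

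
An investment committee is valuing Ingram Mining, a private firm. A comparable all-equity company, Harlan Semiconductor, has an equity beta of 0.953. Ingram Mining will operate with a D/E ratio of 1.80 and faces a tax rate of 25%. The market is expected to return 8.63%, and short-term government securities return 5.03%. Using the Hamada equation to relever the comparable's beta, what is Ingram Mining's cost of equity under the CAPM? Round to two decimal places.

13.09%

β_L = β_U × [1 + (1 − t)(D/E)] = 0.953 × [1 + (1 − 0.25) × 1.80]
    = 0.953 × [1 + 0.75 × 1.80] = 0.953 × 2.3500 = 2.2396
MRP = 8.63% − 5.03% = 3.60%
E(R) = R_f + β_L × MRP = 5.03% + 2.2396 × 3.60% = 13.09%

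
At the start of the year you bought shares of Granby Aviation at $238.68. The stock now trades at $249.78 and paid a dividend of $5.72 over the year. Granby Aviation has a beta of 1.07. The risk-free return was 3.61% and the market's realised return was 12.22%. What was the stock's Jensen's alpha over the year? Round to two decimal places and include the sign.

Realised HPR = (P1 + D1 − P0) / P0 = (249.78 + 5.72 − 238.68) / 238.68 = 16.82 / 238.68 = 7.0471%
MRP = 12.22% − 3.61% = 8.61%
CAPM required = R_f + β·MRP = 3.61% + 1.07 × 8.61% = 12.8227%
α = realised − required = 7.0471% − 12.8227% = -5.78%

-5.78%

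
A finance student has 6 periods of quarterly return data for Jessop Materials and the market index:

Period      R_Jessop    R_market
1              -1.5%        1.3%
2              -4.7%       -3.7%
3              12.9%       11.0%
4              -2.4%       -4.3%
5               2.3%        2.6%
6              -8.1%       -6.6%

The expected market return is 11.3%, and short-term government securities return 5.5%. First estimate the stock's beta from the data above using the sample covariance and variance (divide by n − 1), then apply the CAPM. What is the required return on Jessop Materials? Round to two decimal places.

11.92%

Mean R_i = (-1.5 − 4.7 + 12.9 − 2.4 + 2.3 − 8.1) / 6 = -0.2500%
Mean R_m = (1.3 − 3.7 + 11.0 − 4.3 + 2.6 − 6.6) / 6 = 0.0500%
Σ(R_i − R̄_i)(R_m − R̄_m) = 227.1750  ⇒  Cov = 227.1750 / 5 = 45.4350
Σ(R_m − R̄_m)² = 205.1750  ⇒  Var(R_m) = 205.1750 / 5 = 41.0350
β = Cov / Var(R_m) = 45.4350 / 41.0350 = 1.1072
MRP = 11.3% − 5.5% = 5.80%
E(R) = R_f + β × MRP = 5.5% + 1.1072 × 5.8% = 11.92%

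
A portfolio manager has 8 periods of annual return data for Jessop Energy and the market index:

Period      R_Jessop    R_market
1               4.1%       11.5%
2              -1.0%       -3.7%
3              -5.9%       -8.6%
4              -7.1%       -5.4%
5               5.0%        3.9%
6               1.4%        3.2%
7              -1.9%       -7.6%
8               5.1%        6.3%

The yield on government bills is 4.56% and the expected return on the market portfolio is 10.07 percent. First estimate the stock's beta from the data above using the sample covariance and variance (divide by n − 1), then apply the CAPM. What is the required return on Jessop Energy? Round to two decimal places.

7.68%

Mean R_i = (4.1 − 1.0 − 5.9 − 7.1 + 5.0 + 1.4 − 1.9 + 5.1) / 8 = -0.0375%
Mean R_m = (11.5 − 3.7 − 8.6 − 5.4 + 3.9 + 3.2 − 7.6 + 6.3) / 8 = -0.0500%
Σ(R_i − R̄_i)(R_m − R̄_m) = 210.4650  ⇒  Cov = 210.4650 / 7 = 30.0664
Σ(R_m − R̄_m)² = 371.9400  ⇒  Var(R_m) = 371.9400 / 7 = 53.1343
β = Cov / Var(R_m) = 30.0664 / 53.1343 = 0.5659
MRP = 10.07% − 4.56% = 5.51%
E(R) = R_f + β × MRP = 4.56% + 0.5659 × 5.51% = 7.68%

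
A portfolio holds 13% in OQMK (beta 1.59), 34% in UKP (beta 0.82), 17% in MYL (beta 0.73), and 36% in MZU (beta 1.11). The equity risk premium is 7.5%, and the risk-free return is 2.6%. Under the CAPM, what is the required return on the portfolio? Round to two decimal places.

β_P = Σ w_i β_i = 0.13×1.59 + 0.34×0.82 + 0.17×0.73 + 0.36×1.11 = 1.0092
E(R_P) = R_f + β_P × MRP = 2.6% + 1.0092 × 7.5% = 10.17%

10.17%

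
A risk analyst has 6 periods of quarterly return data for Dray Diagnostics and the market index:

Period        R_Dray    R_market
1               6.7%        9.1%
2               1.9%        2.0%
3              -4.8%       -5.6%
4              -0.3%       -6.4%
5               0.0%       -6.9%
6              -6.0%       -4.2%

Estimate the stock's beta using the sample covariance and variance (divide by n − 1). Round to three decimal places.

Mean R_i = (6.7 + 1.9 − 4.8 − 0.3 + 0.0 − 6.0) / 6 = -0.4167%
Mean R_m = (9.1 + 2.0 − 5.6 − 6.4 − 6.9 − 4.2) / 6 = -2.0000%
Σ(R_i − R̄_i)(R_m − R̄_m) = 113.7700  ⇒  Cov = 113.7700 / 5 = 22.7540
Σ(R_m − R̄_m)² = 200.3800  ⇒  Var(R_m) = 200.3800 / 5 = 40.0760
β = Cov / Var(R_m) = 22.7540 / 40.0760 = 0.5678

0.568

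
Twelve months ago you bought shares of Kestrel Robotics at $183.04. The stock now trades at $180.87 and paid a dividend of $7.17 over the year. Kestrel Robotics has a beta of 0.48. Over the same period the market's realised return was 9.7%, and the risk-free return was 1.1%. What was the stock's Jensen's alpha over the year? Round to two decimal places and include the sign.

-2.50%

Realised HPR = (P1 + D1 − P0) / P0 = (180.87 + 7.17 − 183.04) / 183.04 = 5.00 / 183.04 = 2.7316%
MRP = 9.7% − 1.1% = 8.60%
CAPM required = R_f + β·MRP = 1.1% + 0.48 × 8.6% = 5.2280%
α = realised − required = 2.7316% − 5.2280% = -2.50%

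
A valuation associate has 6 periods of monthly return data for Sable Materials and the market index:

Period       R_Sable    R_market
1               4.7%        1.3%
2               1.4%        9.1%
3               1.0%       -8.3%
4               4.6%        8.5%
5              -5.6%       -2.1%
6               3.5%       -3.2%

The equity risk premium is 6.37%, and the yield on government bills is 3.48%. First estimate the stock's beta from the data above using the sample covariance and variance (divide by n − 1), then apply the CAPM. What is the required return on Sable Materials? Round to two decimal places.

Mean R_i = (4.7 + 1.4 + 1.0 + 4.6 − 5.6 + 3.5) / 6 = 1.6000%
Mean R_m = (1.3 + 9.1 − 8.3 + 8.5 − 2.1 − 3.2) / 6 = 0.8833%
Σ(R_i − R̄_i)(R_m − R̄_m) = 41.7300  ⇒  Cov = 41.7300 / 5 = 8.3460
Σ(R_m − R̄_m)² = 235.6083  ⇒  Var(R_m) = 235.6083 / 5 = 47.1217
β = Cov / Var(R_m) = 8.3460 / 47.1217 = 0.1771
E(R) = R_f + β × MRP = 3.48% + 0.1771 × 6.37% = 4.61%

4.61%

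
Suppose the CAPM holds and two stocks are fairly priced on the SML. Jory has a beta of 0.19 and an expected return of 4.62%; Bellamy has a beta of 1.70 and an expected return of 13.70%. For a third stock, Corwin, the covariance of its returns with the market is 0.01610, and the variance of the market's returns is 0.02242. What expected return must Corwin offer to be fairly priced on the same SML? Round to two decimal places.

7.80%

MRP = (13.70% − 4.62%) / (1.70 − 0.19) = 6.0132%
R_f = 4.62% − 0.19 × 6.0132% = 3.4775%
β_Corwin = Cov / Var(R_m) = 0.01610 / 0.02242 = 0.7181
E(R_Corwin) = R_f + β × MRP = 3.4775% + 0.7181 × 6.0132% = 7.80%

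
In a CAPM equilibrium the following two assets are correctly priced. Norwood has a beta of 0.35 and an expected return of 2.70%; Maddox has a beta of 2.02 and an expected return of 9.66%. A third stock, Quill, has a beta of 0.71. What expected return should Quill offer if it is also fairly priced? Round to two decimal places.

4.20%

MRP (SML slope) = (9.66% − 2.70%) / (2.02 − 0.35) = 6.96% / 1.67 = 4.1677%
R_f (intercept) = 2.70% − 0.35 × 4.1677% = 1.2413%
E(R_Quill) = R_f + β × MRP = 1.2413% + 0.71 × 4.1677% = 4.20%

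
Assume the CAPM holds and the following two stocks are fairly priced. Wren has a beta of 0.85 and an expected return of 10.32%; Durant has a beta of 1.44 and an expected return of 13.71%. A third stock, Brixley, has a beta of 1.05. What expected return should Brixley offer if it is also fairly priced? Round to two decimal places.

11.47%

MRP (SML slope) = (13.71% − 10.32%) / (1.44 − 0.85) = 3.39% / 0.59 = 5.7458%
R_f (intercept) = 10.32% − 0.85 × 5.7458% = 5.4361%
E(R_Brixley) = R_f + β × MRP = 5.4361% + 1.05 × 5.7458% = 11.47%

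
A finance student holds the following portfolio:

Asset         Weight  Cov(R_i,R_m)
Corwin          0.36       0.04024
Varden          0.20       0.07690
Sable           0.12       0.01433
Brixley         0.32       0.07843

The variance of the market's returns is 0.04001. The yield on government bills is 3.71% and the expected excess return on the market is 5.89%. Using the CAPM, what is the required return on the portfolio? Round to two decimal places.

12.05%

β_Corwin = 0.04024 / 0.04001 = 1.0057
β_Varden = 0.07690 / 0.04001 = 1.9220
β_Sable = 0.01433 / 0.04001 = 0.3582
β_Brixley = 0.07843 / 0.04001 = 1.9603
β_P = Σ w_i β_i = 0.36×1.0057 + 0.20×1.9220 + 0.12×0.3582 + 0.32×1.9603 = 1.4167
E(R_P) = R_f + β_P × MRP = 3.71% + 1.4167 × 5.89% = 12.05%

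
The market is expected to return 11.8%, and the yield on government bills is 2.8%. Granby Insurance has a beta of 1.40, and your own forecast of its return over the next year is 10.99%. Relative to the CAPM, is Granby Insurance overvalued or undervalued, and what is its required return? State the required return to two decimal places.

MRP = 11.8% − 2.8% = 9.00%
Required return = R_f + β·MRP = 2.8% + 1.40 × 9.0% = 15.40%
Forecast 10.99% < required 15.40% → the stock plots below the SML → overvalued.

Overvalued; required return 15.40%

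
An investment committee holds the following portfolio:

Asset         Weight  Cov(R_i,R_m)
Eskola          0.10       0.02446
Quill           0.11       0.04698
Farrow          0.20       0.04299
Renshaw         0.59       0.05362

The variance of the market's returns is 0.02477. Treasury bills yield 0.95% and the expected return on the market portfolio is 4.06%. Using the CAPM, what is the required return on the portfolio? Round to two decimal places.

β_Eskola = 0.02446 / 0.02477 = 0.9875
β_Quill = 0.04698 / 0.02477 = 1.8966
β_Farrow = 0.04299 / 0.02477 = 1.7356
β_Renshaw = 0.05362 / 0.02477 = 2.1647
β_P = Σ w_i β_i = 0.10×0.9875 + 0.11×1.8966 + 0.20×1.7356 + 0.59×2.1647 = 1.9317
MRP = 4.06% − 0.95% = 3.11%
E(R_P) = R_f + β_P × MRP = 0.95% + 1.9317 × 3.11% = 6.96%

6.96%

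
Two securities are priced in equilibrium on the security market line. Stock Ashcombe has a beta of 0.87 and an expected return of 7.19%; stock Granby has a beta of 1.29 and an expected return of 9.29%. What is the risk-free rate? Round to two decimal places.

Both satisfy E(R) = R_f + β·MRP, so the slope of the SML is
MRP = (9.29% − 7.19%) / (1.29 − 0.87) = 2.10% / 0.42 = 5.0000%
R_f = E(R_Ashcombe) − β_Ashcombe·MRP = 7.19% − 0.87 × 5.0000% = 2.8400%

2.84%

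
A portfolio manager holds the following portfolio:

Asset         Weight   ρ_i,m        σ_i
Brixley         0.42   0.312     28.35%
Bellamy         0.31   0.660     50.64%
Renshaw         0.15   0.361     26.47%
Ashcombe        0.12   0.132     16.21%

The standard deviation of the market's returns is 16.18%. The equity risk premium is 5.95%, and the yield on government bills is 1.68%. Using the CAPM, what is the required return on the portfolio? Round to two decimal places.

β_Brixley = 0.312 × 28.35% / 16.18% = 0.5467
β_Bellamy = 0.660 × 50.64% / 16.18% = 2.0657
β_Renshaw = 0.361 × 26.47% / 16.18% = 0.5906
β_Ashcombe = 0.132 × 16.21% / 16.18% = 0.1322
β_P = Σ w_i β_i = 0.42×0.5467 + 0.31×2.0657 + 0.15×0.5906 + 0.12×0.1322 = 0.9744
E(R_P) = R_f + β_P × MRP = 1.68% + 0.9744 × 5.95% = 7.48%

7.48%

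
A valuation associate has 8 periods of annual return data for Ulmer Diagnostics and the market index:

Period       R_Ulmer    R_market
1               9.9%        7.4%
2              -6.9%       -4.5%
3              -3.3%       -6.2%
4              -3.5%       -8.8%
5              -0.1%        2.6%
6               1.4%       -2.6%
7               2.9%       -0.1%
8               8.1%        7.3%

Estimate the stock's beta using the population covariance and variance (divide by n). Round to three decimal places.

0.847

Mean R_i = (9.9 − 6.9 − 3.3 − 3.5 − 0.1 + 1.4 + 2.9 + 8.1) / 8 = 1.0625%
Mean R_m = (7.4 − 4.5 − 6.2 − 8.8 + 2.6 − 2.6 − 0.1 + 7.3) / 8 = -0.6125%
Σ(R_i − R̄_i)(R_m − R̄_m) = 215.7163  ⇒  Cov = 215.7163 / 8 = 26.9645
Σ(R_m − R̄_m)² = 254.7088  ⇒  Var(R_m) = 254.7088 / 8 = 31.8386
β = Cov / Var(R_m) = 26.9645 / 31.8386 = 0.8469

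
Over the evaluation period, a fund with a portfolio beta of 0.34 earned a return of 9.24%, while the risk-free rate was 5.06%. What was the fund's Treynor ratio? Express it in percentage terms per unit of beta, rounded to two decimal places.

12.29%

Treynor = (R_P − R_f) / β_P = (9.24% − 5.06%) / 0.3400 = 4.18% / 0.3400 = 12.29%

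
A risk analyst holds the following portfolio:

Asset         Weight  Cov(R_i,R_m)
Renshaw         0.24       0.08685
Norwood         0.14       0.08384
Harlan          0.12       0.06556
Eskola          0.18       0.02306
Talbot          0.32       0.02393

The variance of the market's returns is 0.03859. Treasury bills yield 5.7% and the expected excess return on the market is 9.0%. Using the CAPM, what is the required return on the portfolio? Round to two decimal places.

17.89%

β_Renshaw = 0.08685 / 0.03859 = 2.2506
β_Norwood = 0.08384 / 0.03859 = 2.1726
β_Harlan = 0.06556 / 0.03859 = 1.6989
β_Eskola = 0.02306 / 0.03859 = 0.5976
β_Talbot = 0.02393 / 0.03859 = 0.6201
β_P = Σ w_i β_i = 0.24×2.2506 + 0.14×2.1726 + 0.12×1.6989 + 0.18×0.5976 + 0.32×0.6201 = 1.3542
E(R_P) = R_f + β_P × MRP = 5.7% + 1.3542 × 9.0% = 17.89%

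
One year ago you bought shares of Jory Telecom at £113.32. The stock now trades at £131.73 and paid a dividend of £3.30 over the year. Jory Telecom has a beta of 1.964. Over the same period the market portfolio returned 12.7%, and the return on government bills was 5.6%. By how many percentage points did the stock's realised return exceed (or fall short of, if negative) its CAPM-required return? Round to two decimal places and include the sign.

-0.39%

Realised HPR = (P1 + D1 − P0) / P0 = (131.73 + 3.30 − 113.32) / 113.32 = 21.71 / 113.32 = 19.1581%
MRP = 12.7% − 5.6% = 7.10%
CAPM required = R_f + β·MRP = 5.6% + 1.964 × 7.1% = 19.5444%
α = realised − required = 19.1581% − 19.5444% = -0.39%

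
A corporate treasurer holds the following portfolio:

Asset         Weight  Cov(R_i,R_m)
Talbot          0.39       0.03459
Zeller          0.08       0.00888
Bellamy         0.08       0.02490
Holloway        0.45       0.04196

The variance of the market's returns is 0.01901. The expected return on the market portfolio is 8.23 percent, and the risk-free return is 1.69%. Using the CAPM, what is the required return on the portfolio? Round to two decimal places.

β_Talbot = 0.03459 / 0.01901 = 1.8196
β_Zeller = 0.00888 / 0.01901 = 0.4671
β_Bellamy = 0.02490 / 0.01901 = 1.3098
β_Holloway = 0.04196 / 0.01901 = 2.2073
β_P = Σ w_i β_i = 0.39×1.8196 + 0.08×0.4671 + 0.08×1.3098 + 0.45×2.2073 = 1.8451
MRP = 8.23% − 1.69% = 6.54%
E(R_P) = R_f + β_P × MRP = 1.69% + 1.8451 × 6.54% = 13.76%

13.76%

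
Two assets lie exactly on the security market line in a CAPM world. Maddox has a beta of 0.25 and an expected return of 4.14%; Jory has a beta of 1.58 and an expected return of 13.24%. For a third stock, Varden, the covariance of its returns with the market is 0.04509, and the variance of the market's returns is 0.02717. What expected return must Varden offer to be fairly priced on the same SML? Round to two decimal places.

MRP = (13.24% − 4.14%) / (1.58 − 0.25) = 6.8421%
R_f = 4.14% − 0.25 × 6.8421% = 2.4295%
β_Varden = Cov / Var(R_m) = 0.04509 / 0.02717 = 1.6596
E(R_Varden) = R_f + β × MRP = 2.4295% + 1.6596 × 6.8421% = 13.78%

13.78%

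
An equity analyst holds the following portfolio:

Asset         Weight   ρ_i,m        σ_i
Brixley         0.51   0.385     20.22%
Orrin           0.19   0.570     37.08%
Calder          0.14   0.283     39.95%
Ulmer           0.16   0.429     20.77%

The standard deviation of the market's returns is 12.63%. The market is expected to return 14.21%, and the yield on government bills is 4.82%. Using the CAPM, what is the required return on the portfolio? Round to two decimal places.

β_Brixley = 0.385 × 20.22% / 12.63% = 0.6164
β_Orrin = 0.570 × 37.08% / 12.63% = 1.6734
β_Calder = 0.283 × 39.95% / 12.63% = 0.8952
β_Ulmer = 0.429 × 20.77% / 12.63% = 0.7055
β_P = Σ w_i β_i = 0.51×0.6164 + 0.19×1.6734 + 0.14×0.8952 + 0.16×0.7055 = 0.8705
MRP = 14.21% − 4.82% = 9.39%
E(R_P) = R_f + β_P × MRP = 4.82% + 0.8705 × 9.39% = 12.99%

12.99%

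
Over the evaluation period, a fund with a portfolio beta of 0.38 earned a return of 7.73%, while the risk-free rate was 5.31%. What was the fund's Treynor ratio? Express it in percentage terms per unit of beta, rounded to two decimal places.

6.37%

Treynor = (R_P − R_f) / β_P = (7.73% − 5.31%) / 0.3800 = 2.42% / 0.3800 = 6.37%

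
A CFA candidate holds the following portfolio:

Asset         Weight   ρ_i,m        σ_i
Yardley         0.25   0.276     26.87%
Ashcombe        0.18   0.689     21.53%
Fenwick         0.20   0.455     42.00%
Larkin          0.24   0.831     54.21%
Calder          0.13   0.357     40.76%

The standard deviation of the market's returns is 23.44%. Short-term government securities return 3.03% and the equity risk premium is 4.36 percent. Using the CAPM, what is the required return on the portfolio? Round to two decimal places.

6.95%

β_Yardley = 0.276 × 26.87% / 23.44% = 0.3164
β_Ashcombe = 0.689 × 21.53% / 23.44% = 0.6329
β_Fenwick = 0.455 × 42.00% / 23.44% = 0.8153
β_Larkin = 0.831 × 54.21% / 23.44% = 1.9219
β_Calder = 0.357 × 40.76% / 23.44% = 0.6208
β_P = Σ w_i β_i = 0.25×0.3164 + 0.18×0.6329 + 0.20×0.8153 + 0.24×1.9219 + 0.13×0.6208 = 0.8980
E(R_P) = R_f + β_P × MRP = 3.03% + 0.8980 × 4.36% = 6.95%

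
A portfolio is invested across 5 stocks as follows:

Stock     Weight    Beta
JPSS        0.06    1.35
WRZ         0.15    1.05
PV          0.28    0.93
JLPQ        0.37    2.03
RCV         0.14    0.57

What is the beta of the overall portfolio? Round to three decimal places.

β_P = Σ w_i β_i = 0.06×1.35 + 0.15×1.05 + 0.28×0.93 + 0.37×2.03 + 0.14×0.57 = 1.3298

1.330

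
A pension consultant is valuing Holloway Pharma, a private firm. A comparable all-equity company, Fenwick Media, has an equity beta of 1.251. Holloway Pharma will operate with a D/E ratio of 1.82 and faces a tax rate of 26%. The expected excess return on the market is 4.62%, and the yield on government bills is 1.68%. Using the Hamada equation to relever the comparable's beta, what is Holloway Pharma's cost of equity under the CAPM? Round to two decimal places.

β_L = β_U × [1 + (1 − t)(D/E)] = 1.251 × [1 + (1 − 0.26) × 1.82]
    = 1.251 × [1 + 0.74 × 1.82] = 1.251 × 2.3468 = 2.9358
E(R) = R_f + β_L × MRP = 1.68% + 2.9358 × 4.62% = 15.24%

15.24%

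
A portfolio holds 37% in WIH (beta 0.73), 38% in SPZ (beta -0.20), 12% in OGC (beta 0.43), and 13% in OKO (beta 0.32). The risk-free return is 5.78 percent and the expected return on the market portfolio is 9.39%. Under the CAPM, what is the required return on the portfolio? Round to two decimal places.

6.82%

β_P = Σ w_i β_i = 0.37×0.73 + 0.38×-0.20 + 0.12×0.43 + 0.13×0.32 = 0.2873
MRP = 9.39% − 5.78% = 3.61%
E(R_P) = R_f + β_P × MRP = 5.78% + 0.2873 × 3.61% = 6.82%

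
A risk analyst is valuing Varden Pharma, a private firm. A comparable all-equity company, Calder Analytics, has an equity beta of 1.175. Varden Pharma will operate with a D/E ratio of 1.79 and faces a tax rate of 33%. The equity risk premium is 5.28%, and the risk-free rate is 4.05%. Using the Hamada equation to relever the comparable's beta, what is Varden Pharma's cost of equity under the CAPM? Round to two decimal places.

β_L = β_U × [1 + (1 − t)(D/E)] = 1.175 × [1 + (1 − 0.33) × 1.79]
    = 1.175 × [1 + 0.67 × 1.79] = 1.175 × 2.1993 = 2.5842
E(R) = R_f + β_L × MRP = 4.05% + 2.5842 × 5.28% = 17.69%

17.69%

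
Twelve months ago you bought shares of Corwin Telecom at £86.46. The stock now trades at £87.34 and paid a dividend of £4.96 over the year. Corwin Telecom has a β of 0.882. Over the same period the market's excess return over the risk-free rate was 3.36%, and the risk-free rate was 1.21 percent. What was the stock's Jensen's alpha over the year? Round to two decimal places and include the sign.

+2.58%

Realised HPR = (P1 + D1 − P0) / P0 = (87.34 + 4.96 − 86.46) / 86.46 = 5.84 / 86.46 = 6.7546%
CAPM required = R_f + β·MRP = 1.21% + 0.882 × 3.36% = 4.17352%
α = realised − required = 6.7546% − 4.17352% = +2.58%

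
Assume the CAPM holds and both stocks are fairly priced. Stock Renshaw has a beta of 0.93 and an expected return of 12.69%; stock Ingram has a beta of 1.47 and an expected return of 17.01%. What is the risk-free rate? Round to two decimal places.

Both satisfy E(R) = R_f + β·MRP, so the slope of the SML is
MRP = (17.01% − 12.69%) / (1.47 − 0.93) = 4.32% / 0.54 = 8.0000%
R_f = E(R_Renshaw) − β_Renshaw·MRP = 12.69% − 0.93 × 8.0000% = 5.2500%

5.25%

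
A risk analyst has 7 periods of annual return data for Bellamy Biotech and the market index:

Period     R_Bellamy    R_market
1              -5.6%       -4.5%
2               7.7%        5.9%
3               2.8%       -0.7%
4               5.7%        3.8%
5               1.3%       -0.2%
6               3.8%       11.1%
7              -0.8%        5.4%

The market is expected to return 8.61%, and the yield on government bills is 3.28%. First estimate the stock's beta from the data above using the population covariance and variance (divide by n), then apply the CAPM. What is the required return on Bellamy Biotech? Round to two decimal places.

Mean R_i = (-5.6 + 7.7 + 2.8 + 5.7 + 1.3 + 3.8 − 0.8) / 7 = 2.1286%
Mean R_m = (-4.5 + 5.9 − 0.7 + 3.8 − 0.2 + 11.1 + 5.4) / 7 = 2.9714%
Σ(R_i − R̄_i)(R_m − R̄_m) = 83.6557  ⇒  Cov = 83.6557 / 7 = 11.9508
Σ(R_m − R̄_m)² = 160.5943  ⇒  Var(R_m) = 160.5943 / 7 = 22.9420
β = Cov / Var(R_m) = 11.9508 / 22.9420 = 0.5209
MRP = 8.61% − 3.28% = 5.33%
E(R) = R_f + β × MRP = 3.28% + 0.5209 × 5.33% = 6.06%

6.06%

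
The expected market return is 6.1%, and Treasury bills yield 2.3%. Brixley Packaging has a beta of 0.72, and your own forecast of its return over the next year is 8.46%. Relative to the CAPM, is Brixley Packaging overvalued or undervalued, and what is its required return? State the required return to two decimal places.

MRP = 6.1% − 2.3% = 3.80%
Required return = R_f + β·MRP = 2.3% + 0.72 × 3.8% = 5.04%
Forecast 8.46% > required 5.04% → the stock plots above the SML → undervalued.

Undervalued; required return 5.04%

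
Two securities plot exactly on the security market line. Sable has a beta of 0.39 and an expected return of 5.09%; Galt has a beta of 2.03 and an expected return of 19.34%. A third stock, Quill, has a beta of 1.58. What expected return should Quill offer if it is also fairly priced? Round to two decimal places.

MRP (SML slope) = (19.34% − 5.09%) / (2.03 − 0.39) = 14.25% / 1.64 = 8.6890%
R_f (intercept) = 5.09% − 0.39 × 8.6890% = 1.7013%
E(R_Quill) = R_f + β × MRP = 1.7013% + 1.58 × 8.6890% = 15.43%

15.43%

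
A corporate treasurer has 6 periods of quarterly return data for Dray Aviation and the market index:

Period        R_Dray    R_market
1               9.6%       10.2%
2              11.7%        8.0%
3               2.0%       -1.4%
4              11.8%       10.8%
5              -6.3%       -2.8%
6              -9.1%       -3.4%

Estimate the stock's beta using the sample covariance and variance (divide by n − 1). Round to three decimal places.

Mean R_i = (9.6 + 11.7 + 2.0 + 11.8 − 6.3 − 9.1) / 6 = 3.2833%
Mean R_m = (10.2 + 8.0 − 1.4 + 10.8 − 2.8 − 3.4) / 6 = 3.5667%
Σ(R_i − R̄_i)(R_m − R̄_m) = 294.4767  ⇒  Cov = 294.4767 / 5 = 58.8953
Σ(R_m − R̄_m)² = 229.7133  ⇒  Var(R_m) = 229.7133 / 5 = 45.9427
β = Cov / Var(R_m) = 58.8953 / 45.9427 = 1.2819

1.282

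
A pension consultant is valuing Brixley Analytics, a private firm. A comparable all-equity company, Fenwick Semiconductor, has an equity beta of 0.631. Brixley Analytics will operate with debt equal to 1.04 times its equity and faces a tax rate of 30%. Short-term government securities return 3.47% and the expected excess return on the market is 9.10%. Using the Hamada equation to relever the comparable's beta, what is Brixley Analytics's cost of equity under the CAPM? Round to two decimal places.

13.39%

β_L = β_U × [1 + (1 − t)(D/E)] = 0.631 × [1 + (1 − 0.30) × 1.04]
    = 0.631 × [1 + 0.70 × 1.04] = 0.631 × 1.7280 = 1.0904
E(R) = R_f + β_L × MRP = 3.47% + 1.0904 × 9.10% = 13.39%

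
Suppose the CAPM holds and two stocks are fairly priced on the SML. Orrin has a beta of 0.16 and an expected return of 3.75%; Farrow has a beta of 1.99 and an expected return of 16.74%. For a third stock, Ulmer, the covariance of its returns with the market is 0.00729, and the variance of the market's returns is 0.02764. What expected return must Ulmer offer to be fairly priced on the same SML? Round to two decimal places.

MRP = (16.74% − 3.75%) / (1.99 − 0.16) = 7.0984%
R_f = 3.75% − 0.16 × 7.0984% = 2.6143%
β_Ulmer = Cov / Var(R_m) = 0.00729 / 0.02764 = 0.2637
E(R_Ulmer) = R_f + β × MRP = 2.6143% + 0.2637 × 7.0984% = 4.49%

4.49%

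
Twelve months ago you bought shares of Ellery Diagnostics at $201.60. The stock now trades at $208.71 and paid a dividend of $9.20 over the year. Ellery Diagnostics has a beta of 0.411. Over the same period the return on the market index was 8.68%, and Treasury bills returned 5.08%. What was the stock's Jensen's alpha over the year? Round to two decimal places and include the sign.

+1.53%

Realised HPR = (P1 + D1 − P0) / P0 = (208.71 + 9.20 − 201.60) / 201.60 = 16.31 / 201.60 = 8.0903%
MRP = 8.68% − 5.08% = 3.60%
CAPM required = R_f + β·MRP = 5.08% + 0.411 × 3.60% = 6.55960%
α = realised − required = 8.0903% − 6.55960% = +1.53%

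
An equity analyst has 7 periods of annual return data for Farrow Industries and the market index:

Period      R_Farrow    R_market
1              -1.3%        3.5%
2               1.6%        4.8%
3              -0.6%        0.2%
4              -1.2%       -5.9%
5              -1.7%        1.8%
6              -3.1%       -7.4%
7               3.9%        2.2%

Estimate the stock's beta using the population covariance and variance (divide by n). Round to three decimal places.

Mean R_i = (-1.3 + 1.6 − 0.6 − 1.2 − 1.7 − 3.1 + 3.9) / 7 = -0.3429%
Mean R_m = (3.5 + 4.8 + 0.2 − 5.9 + 1.8 − 7.4 + 2.2) / 7 = -0.1143%
Σ(R_i − R̄_i)(R_m − R̄_m) = 38.2757  ⇒  Cov = 38.2757 / 7 = 5.4680
Σ(R_m − R̄_m)² = 132.8886  ⇒  Var(R_m) = 132.8886 / 7 = 18.9841
β = Cov / Var(R_m) = 5.4680 / 18.9841 = 0.2880

0.288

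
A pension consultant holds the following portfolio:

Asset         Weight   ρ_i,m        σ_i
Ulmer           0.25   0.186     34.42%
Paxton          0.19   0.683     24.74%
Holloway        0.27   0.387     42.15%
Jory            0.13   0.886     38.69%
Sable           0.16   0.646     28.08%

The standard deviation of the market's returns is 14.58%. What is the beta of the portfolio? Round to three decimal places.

1.137

β_Ulmer = 0.186 × 34.42% / 14.58% = 0.4391
β_Paxton = 0.683 × 24.74% / 14.58% = 1.1589
β_Holloway = 0.387 × 42.15% / 14.58% = 1.1188
β_Jory = 0.886 × 38.69% / 14.58% = 2.3511
β_Sable = 0.646 × 28.08% / 14.58% = 1.2441
β_P = Σ w_i β_i = 0.25×0.4391 + 0.19×1.1589 + 0.27×1.1188 + 0.13×2.3511 + 0.16×1.2441 = 1.1367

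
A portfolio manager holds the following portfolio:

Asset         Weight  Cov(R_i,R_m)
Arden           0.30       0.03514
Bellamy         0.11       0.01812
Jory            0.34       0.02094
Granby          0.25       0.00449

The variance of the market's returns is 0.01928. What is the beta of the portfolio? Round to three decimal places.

1.078

β_Arden = 0.03514 / 0.01928 = 1.8226
β_Bellamy = 0.01812 / 0.01928 = 0.9398
β_Jory = 0.02094 / 0.01928 = 1.0861
β_Granby = 0.00449 / 0.01928 = 0.2329
β_P = Σ w_i β_i = 0.30×1.8226 + 0.11×0.9398 + 0.34×1.0861 + 0.25×0.2329 = 1.0777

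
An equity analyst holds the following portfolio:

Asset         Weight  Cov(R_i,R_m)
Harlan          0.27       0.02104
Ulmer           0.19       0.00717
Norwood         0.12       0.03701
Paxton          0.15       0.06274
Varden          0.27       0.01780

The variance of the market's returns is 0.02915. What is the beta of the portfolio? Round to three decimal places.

β_Harlan = 0.02104 / 0.02915 = 0.7218
β_Ulmer = 0.00717 / 0.02915 = 0.2460
β_Norwood = 0.03701 / 0.02915 = 1.2696
β_Paxton = 0.06274 / 0.02915 = 2.1523
β_Varden = 0.01780 / 0.02915 = 0.6106
β_P = Σ w_i β_i = 0.27×0.7218 + 0.19×0.2460 + 0.12×1.2696 + 0.15×2.1523 + 0.27×0.6106 = 0.8817

0.882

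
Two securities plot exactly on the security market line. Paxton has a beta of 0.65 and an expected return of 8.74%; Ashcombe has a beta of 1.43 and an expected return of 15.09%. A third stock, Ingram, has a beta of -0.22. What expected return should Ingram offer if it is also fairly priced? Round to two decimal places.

1.66%

MRP (SML slope) = (15.09% − 8.74%) / (1.43 − 0.65) = 6.35% / 0.78 = 8.1410%
R_f (intercept) = 8.74% − 0.65 × 8.1410% = 3.4484%
E(R_Ingram) = R_f + β × MRP = 3.4484% + -0.22 × 8.1410% = 1.66%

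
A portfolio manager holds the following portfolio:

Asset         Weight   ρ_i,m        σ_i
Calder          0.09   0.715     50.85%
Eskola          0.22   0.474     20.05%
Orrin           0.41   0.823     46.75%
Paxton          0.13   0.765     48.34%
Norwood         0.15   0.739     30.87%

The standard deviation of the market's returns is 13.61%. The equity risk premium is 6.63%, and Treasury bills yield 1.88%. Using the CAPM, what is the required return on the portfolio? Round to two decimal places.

16.19%

β_Calder = 0.715 × 50.85% / 13.61% = 2.6714
β_Eskola = 0.474 × 20.05% / 13.61% = 0.6983
β_Orrin = 0.823 × 46.75% / 13.61% = 2.8270
β_Paxton = 0.765 × 48.34% / 13.61% = 2.7171
β_Norwood = 0.739 × 30.87% / 13.61% = 1.6762
β_P = Σ w_i β_i = 0.09×2.6714 + 0.22×0.6983 + 0.41×2.8270 + 0.13×2.7171 + 0.15×1.6762 = 2.1578
E(R_P) = R_f + β_P × MRP = 1.88% + 2.1578 × 6.63% = 16.19%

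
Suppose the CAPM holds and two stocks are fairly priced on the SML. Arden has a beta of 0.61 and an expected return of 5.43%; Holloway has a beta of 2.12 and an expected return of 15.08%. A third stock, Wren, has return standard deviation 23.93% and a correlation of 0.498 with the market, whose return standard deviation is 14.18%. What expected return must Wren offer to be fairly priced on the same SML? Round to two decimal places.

6.90%

MRP = (15.08% − 5.43%) / (2.12 − 0.61) = 6.3907%
R_f = 5.43% − 0.61 × 6.3907% = 1.5317%
β_Wren = ρ·σ_i/σ_m = 0.498 × 23.93 / 14.18 = 0.8404
E(R_Wren) = R_f + β × MRP = 1.5317% + 0.8404 × 6.3907% = 6.90%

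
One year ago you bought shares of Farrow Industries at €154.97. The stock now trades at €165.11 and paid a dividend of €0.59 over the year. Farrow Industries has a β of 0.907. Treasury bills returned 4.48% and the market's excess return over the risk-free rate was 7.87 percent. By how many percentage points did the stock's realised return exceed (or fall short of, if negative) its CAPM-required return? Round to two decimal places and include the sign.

Realised HPR = (P1 + D1 − P0) / P0 = (165.11 + 0.59 − 154.97) / 154.97 = 10.73 / 154.97 = 6.9239%
CAPM required = R_f + β·MRP = 4.48% + 0.907 × 7.87% = 11.61809%
α = realised − required = 6.9239% − 11.61809% = -4.69%

-4.69%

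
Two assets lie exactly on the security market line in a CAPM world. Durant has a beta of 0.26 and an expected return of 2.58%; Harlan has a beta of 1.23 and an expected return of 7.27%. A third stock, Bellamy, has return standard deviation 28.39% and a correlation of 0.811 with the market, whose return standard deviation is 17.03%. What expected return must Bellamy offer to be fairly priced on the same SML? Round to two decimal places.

MRP = (7.27% − 2.58%) / (1.23 − 0.26) = 4.8351%
R_f = 2.58% − 0.26 × 4.8351% = 1.3229%
β_Bellamy = ρ·σ_i/σ_m = 0.811 × 28.39 / 17.03 = 1.3520
E(R_Bellamy) = R_f + β × MRP = 1.3229% + 1.3520 × 4.8351% = 7.86%

7.86%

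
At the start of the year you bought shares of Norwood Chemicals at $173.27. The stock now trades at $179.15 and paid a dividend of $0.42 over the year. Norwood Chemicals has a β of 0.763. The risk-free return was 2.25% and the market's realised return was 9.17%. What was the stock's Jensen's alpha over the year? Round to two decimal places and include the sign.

Realised HPR = (P1 + D1 − P0) / P0 = (179.15 + 0.42 − 173.27) / 173.27 = 6.30 / 173.27 = 3.6359%
MRP = 9.17% − 2.25% = 6.92%
CAPM required = R_f + β·MRP = 2.25% + 0.763 × 6.92% = 7.52996%
α = realised − required = 3.6359% − 7.52996% = -3.89%

-3.89%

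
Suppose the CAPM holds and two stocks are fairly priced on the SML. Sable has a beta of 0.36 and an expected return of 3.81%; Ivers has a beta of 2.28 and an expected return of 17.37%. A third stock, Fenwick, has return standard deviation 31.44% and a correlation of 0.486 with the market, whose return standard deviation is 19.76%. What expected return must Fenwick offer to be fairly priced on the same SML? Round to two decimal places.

MRP = (17.37% − 3.81%) / (2.28 − 0.36) = 7.0625%
R_f = 3.81% − 0.36 × 7.0625% = 1.2675%
β_Fenwick = ρ·σ_i/σ_m = 0.486 × 31.44 / 19.76 = 0.7733
E(R_Fenwick) = R_f + β × MRP = 1.2675% + 0.7733 × 7.0625% = 6.73%

6.73%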